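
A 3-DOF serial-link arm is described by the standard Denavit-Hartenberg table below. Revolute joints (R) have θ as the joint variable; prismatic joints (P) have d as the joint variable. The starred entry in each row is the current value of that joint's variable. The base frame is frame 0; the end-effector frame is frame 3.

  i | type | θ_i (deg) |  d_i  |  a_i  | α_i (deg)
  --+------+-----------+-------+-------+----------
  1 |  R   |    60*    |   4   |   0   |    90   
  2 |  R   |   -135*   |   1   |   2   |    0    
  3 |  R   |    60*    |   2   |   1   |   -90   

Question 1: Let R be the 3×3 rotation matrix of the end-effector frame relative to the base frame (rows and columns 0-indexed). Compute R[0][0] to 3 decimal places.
End-effector x-axis (col 0 of R) = (0.1294,0.2241,-0.9659)
R[0][0] = 0.1294

0.129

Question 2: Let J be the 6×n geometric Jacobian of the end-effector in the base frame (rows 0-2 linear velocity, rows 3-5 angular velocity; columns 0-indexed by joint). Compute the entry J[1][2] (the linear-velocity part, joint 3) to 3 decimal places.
axis z_2 = (0.8660,-0.5000,0.0000); lever o_n−o_2 = (1.8615,-0.7759,-0.9659)
cross product → J_v[:, 2] = (0.4830,0.8365,0.2588)
J_ω[:, 2] = z_2
entry J[1][2] = 0.8365

0.837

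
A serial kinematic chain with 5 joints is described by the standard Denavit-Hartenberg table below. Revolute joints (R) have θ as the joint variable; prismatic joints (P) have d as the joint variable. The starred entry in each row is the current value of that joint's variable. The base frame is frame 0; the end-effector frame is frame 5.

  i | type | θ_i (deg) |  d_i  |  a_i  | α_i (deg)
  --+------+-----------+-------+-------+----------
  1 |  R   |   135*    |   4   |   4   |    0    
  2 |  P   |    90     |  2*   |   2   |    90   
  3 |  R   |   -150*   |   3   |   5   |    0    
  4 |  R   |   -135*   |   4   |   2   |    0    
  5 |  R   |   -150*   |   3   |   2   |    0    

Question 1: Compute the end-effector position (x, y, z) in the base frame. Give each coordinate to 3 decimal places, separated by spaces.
-8.984 10.815 3.500

after link 1: o_1 = (-2.8284, 2.8284, 4.0000)
after link 2: o_2 = (-4.2426, 1.4142, 6.0000)
after link 3: o_3 = (-3.3021, 6.5974, 3.5000)
after link 4: o_4 = (-6.4966, 9.0598, 5.4319)
after link 5: o_5 = (-8.9839, 10.8151, 3.5000)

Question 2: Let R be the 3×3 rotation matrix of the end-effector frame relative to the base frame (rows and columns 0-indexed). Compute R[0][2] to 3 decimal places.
End-effector z-axis (col 2 of R) = (-0.7071,0.7071,0.0000)
R[0][2] = -0.7071

-0.707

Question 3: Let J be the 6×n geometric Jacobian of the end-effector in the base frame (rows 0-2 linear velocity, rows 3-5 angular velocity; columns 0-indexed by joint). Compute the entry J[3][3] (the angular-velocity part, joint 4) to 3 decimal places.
-0.707

axis z_3 = (-0.7071,0.7071,0.0000); lever o_n−o_3 = (-5.6818,4.2177,0.0000)
cross product → J_v[:, 3] = (0.0000,-0.0000,1.0353)
J_ω[:, 3] = z_3
entry J[3][3] = -0.7071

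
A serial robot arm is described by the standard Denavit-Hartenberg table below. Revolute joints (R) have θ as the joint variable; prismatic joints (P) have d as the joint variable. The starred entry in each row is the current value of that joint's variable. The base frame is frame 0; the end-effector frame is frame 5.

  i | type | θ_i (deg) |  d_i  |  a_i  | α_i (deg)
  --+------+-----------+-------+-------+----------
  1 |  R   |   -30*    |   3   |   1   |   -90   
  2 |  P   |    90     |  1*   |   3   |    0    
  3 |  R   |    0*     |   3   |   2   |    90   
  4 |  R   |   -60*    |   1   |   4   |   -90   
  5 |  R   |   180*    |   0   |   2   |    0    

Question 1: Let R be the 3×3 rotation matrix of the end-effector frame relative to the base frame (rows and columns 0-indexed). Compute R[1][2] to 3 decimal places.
0.433

End-effector z-axis (col 2 of R) = (0.2500,0.4330,-0.8660)
R[1][2] = 0.4330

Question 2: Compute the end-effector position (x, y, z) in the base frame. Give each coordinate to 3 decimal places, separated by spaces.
after link 1: o_1 = (0.8660, -0.5000, 3.0000)
after link 2: o_2 = (1.3660, 0.3660, 0.0000)
after link 3: o_3 = (2.8660, 2.9641, -2.0000)
after link 4: o_4 = (2.0000, -0.5359, -4.0000)
after link 5: o_5 = (2.8660, 0.9641, -3.0000)

2.866 0.964 -3.000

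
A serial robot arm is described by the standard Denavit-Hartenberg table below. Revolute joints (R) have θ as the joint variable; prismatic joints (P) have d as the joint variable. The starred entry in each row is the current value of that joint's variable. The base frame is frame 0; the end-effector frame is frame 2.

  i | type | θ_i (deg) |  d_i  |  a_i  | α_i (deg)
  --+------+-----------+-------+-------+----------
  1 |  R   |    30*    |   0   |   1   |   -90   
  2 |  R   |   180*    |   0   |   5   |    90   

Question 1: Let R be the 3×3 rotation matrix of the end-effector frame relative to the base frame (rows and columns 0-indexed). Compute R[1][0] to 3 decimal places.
End-effector x-axis (col 0 of R) = (-0.8660,-0.5000,-0.0000)
R[1][0] = -0.5000

-0.500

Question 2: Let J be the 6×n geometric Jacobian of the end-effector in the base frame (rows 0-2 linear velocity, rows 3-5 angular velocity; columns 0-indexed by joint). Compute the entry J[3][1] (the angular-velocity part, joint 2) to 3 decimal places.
axis z_1 = (-0.5000,0.8660,0.0000); lever o_n−o_1 = (-4.3301,-2.5000,-0.0000)
cross product → J_v[:, 1] = (-0.0000,-0.0000,5.0000)
J_ω[:, 1] = z_1
entry J[3][1] = -0.5000

-0.500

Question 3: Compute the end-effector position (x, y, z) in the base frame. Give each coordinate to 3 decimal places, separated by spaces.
-3.464 -2.000 -0.000

after link 1: o_1 = (0.8660, 0.5000, 0.0000)
after link 2: o_2 = (-3.4641, -2.0000, -0.0000)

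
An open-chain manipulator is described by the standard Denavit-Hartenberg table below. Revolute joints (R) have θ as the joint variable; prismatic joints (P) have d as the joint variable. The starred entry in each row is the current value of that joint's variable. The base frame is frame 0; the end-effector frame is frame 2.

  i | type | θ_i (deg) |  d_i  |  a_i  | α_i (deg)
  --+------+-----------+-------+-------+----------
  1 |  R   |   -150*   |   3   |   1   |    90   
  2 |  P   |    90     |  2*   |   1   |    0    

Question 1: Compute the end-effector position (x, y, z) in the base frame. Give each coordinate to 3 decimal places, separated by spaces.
-1.866 1.232 4.000

after link 1: o_1 = (-0.8660, -0.5000, 3.0000)
after link 2: o_2 = (-1.8660, 1.2321, 4.0000)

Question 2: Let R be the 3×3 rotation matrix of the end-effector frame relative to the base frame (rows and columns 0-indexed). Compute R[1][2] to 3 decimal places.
0.866

End-effector z-axis (col 2 of R) = (-0.5000,0.8660,0.0000)
R[1][2] = 0.8660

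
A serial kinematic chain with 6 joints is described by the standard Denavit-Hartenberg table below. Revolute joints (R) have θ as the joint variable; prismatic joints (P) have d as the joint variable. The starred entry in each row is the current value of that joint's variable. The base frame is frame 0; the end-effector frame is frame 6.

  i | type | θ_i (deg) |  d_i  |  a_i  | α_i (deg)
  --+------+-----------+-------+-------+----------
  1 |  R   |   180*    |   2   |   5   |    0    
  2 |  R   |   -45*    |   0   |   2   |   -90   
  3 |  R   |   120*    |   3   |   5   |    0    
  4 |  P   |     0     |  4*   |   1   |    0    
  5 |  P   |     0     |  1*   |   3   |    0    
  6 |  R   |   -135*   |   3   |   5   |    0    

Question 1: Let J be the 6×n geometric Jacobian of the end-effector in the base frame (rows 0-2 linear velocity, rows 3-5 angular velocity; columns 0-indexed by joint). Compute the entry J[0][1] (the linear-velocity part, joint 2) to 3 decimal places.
6.131

axis z_1 = (0.0000,0.0000,1.0000); lever o_n−o_1 = (-9.4255,-6.1309,-6.5001)
cross product → J_v[:, 1] = (6.1309,-9.4255,0.0000)
J_ω[:, 1] = z_1
entry J[0][1] = 6.1309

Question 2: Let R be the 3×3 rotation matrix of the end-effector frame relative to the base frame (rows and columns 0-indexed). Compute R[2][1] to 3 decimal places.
End-effector y-axis (col 1 of R) = (-0.1830,0.1830,-0.9659)
R[2][1] = -0.9659

-0.966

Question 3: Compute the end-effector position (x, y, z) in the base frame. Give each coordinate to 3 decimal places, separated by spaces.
after link 1: o_1 = (-5.0000, 0.0000, 2.0000)
after link 2: o_2 = (-6.4142, 1.4142, 2.0000)
after link 3: o_3 = (-6.7678, -2.4749, -2.3301)
after link 4: o_4 = (-9.2426, -5.6569, -3.1962)
after link 5: o_5 = (-8.8891, -7.4246, -5.7942)
after link 6: o_6 = (-14.4255, -6.1309, -4.5001)

-14.425 -6.131 -4.500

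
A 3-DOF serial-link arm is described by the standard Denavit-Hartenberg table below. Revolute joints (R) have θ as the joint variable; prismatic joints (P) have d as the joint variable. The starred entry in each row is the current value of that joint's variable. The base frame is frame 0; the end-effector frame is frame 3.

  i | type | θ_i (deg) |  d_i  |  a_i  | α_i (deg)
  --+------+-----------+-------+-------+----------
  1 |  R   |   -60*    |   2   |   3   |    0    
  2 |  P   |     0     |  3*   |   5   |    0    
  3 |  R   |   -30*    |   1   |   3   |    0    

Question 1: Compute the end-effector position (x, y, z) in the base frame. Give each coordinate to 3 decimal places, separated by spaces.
4.000 -9.928 6.000

after link 1: o_1 = (1.5000, -2.5981, 2.0000)
after link 2: o_2 = (4.0000, -6.9282, 5.0000)
after link 3: o_3 = (4.0000, -9.9282, 6.0000)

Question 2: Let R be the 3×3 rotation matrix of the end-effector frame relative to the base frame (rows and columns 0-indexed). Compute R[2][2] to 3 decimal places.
End-effector z-axis (col 2 of R) = (0.0000,0.0000,1.0000)
R[2][2] = 1.0000

1.000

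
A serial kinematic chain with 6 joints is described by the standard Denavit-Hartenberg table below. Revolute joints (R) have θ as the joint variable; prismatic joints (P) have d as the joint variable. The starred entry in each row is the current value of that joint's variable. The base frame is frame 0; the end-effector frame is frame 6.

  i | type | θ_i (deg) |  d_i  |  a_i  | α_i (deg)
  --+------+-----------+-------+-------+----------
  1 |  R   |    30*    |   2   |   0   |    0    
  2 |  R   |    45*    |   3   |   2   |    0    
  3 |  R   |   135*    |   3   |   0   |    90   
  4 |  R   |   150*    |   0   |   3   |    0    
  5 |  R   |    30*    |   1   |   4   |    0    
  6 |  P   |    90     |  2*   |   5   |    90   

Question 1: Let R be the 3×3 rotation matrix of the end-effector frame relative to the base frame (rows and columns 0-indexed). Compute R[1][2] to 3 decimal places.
End-effector z-axis (col 2 of R) = (0.8660,0.5000,0.0000)
R[1][2] = 0.5000

0.500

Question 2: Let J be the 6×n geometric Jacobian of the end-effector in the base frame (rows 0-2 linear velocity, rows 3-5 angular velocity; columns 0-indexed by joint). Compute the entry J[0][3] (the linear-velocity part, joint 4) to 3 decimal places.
-3.031

axis z_3 = (-0.5000,0.8660,0.0000); lever o_n−o_3 = (4.2141,5.8971,-3.5000)
cross product → J_v[:, 3] = (-3.0311,-1.7500,-6.5981)
J_ω[:, 3] = z_3
entry J[0][3] = -3.0311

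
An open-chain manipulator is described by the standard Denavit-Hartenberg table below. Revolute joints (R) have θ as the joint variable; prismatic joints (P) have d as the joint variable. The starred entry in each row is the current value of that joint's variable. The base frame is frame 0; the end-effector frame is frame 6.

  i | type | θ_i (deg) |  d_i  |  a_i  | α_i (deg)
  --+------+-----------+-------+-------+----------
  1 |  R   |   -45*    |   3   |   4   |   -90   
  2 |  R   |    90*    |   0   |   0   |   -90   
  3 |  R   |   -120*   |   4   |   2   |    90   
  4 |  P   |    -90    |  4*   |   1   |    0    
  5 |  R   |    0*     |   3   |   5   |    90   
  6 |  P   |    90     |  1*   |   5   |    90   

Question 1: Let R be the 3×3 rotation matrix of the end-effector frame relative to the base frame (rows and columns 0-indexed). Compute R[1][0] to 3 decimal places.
-0.354

End-effector x-axis (col 0 of R) = (-0.3536,-0.3536,0.8660)
R[1][0] = -0.3536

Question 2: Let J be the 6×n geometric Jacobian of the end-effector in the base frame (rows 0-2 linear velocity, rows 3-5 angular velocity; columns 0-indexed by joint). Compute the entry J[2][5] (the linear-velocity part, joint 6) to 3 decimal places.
-0.500

prismatic axis z_5 = (-0.6124,-0.6124,-0.5000)
J_v[:, 5] = z_5; J_ω[:, 5] = (0,0,0)
entry J[2][5] = -0.5000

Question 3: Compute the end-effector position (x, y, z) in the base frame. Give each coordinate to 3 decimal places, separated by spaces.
after link 1: o_1 = (2.8284, -2.8284, 3.0000)
after link 2: o_2 = (2.8284, -2.8284, 3.0000)
after link 3: o_3 = (1.2247, 1.2247, 4.0000)
after link 4: o_4 = (0.5176, -0.8966, 7.4641)
after link 5: o_5 = (2.9925, -5.4928, 10.0622)
after link 6: o_6 = (0.6124, -7.8729, 13.8923)

0.612 -7.873 13.892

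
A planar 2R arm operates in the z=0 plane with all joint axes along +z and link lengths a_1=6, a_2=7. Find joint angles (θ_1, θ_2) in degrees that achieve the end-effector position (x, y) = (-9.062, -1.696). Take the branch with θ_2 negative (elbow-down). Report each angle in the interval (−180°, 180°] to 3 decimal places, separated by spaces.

-119.999 -90.003

cos θ_2 = (84.9963−6²−7²)/(2·6·7) = -0.0000; θ_2 = -90.0026° (elbow-down)
β = atan2(-1.6960,-9.0620) = -169.3994°; ψ = atan2(-7.0000,5.9997) = -49.4002°
θ_1 = β − ψ = -119.9993°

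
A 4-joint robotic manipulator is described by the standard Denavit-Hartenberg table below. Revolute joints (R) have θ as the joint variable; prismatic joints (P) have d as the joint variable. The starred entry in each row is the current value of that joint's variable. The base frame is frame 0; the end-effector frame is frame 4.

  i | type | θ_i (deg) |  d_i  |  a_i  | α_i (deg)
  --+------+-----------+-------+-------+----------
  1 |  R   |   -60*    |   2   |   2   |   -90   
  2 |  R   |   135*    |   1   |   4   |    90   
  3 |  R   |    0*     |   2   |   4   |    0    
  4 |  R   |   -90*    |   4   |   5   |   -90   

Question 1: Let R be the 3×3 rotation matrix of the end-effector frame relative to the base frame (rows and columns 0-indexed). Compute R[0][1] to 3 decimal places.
-0.354

End-effector y-axis (col 1 of R) = (-0.3536,0.6124,0.7071)
R[0][1] = -0.3536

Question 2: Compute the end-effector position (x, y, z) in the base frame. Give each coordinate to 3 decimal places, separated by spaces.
after link 1: o_1 = (1.0000, -1.7321, 2.0000)
after link 2: o_2 = (0.4518, 1.2174, -0.8284)
after link 3: o_3 = (-0.2553, 2.4422, -5.0711)
after link 4: o_4 = (-3.1712, -2.5073, -7.8995)

-3.171 -2.507 -7.899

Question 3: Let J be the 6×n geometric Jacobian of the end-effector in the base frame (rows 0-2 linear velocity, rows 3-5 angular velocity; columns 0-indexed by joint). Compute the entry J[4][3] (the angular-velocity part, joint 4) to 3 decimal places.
axis z_3 = (0.3536,-0.6124,-0.7071); lever o_n−o_3 = (-2.9159,-4.9495,-2.8284)
cross product → J_v[:, 3] = (-1.7678,3.0619,-3.5355)
J_ω[:, 3] = z_3
entry J[4][3] = -0.6124

-0.612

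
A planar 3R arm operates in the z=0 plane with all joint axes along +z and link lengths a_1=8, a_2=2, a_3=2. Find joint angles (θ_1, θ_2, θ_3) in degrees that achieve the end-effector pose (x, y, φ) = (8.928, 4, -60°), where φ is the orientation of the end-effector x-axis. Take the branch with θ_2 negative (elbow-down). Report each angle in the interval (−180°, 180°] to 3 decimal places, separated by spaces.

41.736 -30.012 -71.725

wrist centre = target − a_3·(cos φ, sin φ) = (7.9280, 5.7321)
cos θ_2 = (95.7096−8²−2²)/(2·8·2) = 0.8659; θ_2 = -30.0115° (elbow-down)
β = atan2(5.7321,7.9280) = 35.8674°; ψ = atan2(-1.0003,9.7318) = -5.8689°
θ_1 = β − ψ = 41.7363°
θ_3 = φ − θ_1 − θ_2 = -71.7248° (wrapped to (-180°,180°])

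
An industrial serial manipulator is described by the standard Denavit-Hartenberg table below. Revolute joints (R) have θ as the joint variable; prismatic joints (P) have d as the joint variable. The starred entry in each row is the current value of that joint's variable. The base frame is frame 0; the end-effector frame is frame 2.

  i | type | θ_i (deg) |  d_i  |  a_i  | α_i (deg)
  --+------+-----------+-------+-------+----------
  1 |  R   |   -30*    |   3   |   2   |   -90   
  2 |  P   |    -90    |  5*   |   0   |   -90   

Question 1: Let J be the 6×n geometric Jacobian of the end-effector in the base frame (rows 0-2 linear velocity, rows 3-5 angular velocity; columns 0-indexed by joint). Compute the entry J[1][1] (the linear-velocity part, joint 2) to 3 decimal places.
prismatic axis z_1 = (0.5000,0.8660,0.0000)
J_v[:, 1] = z_1; J_ω[:, 1] = (0,0,0)
entry J[1][1] = 0.8660

0.866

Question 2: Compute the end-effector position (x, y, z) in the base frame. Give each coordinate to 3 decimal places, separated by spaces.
4.232 3.330 3.000

after link 1: o_1 = (1.7321, -1.0000, 3.0000)
after link 2: o_2 = (4.2321, 3.3301, 3.0000)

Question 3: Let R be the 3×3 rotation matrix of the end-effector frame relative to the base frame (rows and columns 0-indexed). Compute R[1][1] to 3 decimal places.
End-effector y-axis (col 1 of R) = (-0.5000,-0.8660,-0.0000)
R[1][1] = -0.8660

-0.866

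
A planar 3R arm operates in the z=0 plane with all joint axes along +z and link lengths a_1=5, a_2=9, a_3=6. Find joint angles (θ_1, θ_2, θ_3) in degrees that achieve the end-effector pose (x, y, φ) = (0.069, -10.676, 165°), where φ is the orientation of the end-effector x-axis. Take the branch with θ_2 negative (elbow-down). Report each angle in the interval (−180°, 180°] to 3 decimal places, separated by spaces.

-44.999 -30.004 -119.997

wrist centre = target − a_3·(cos φ, sin φ) = (5.8646, -12.2289)
cos θ_2 = (183.9393−5²−9²)/(2·5·9) = 0.8660; θ_2 = -30.0037° (elbow-down)
β = atan2(-12.2289,5.8646) = -64.3793°; ψ = atan2(-4.5005,12.7939) = -19.3803°
θ_1 = β − ψ = -44.9990°
θ_3 = φ − θ_1 − θ_2 = -119.9973° (wrapped to (-180°,180°])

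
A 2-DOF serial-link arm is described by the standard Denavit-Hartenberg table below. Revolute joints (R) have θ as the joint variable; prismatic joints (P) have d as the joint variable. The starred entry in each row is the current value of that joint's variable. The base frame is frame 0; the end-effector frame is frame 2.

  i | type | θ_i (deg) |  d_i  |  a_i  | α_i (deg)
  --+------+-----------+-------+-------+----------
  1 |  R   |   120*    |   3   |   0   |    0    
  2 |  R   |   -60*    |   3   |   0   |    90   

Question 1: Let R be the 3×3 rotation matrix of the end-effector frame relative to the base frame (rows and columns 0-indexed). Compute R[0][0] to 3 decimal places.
End-effector x-axis (col 0 of R) = (0.5000,0.8660,0.0000)
R[0][0] = 0.5000

0.500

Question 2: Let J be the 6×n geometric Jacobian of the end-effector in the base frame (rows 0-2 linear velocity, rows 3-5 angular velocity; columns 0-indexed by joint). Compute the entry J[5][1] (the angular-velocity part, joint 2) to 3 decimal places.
axis z_1 = (0.0000,0.0000,1.0000); lever o_n−o_1 = (0.0000,0.0000,3.0000)
cross product → J_v[:, 1] = (0.0000,0.0000,0.0000)
J_ω[:, 1] = z_1
entry J[5][1] = 1.0000

1.000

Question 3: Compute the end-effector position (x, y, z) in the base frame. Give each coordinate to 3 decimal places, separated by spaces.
0.000 0.000 6.000

after link 1: o_1 = (0.0000, 0.0000, 3.0000)
after link 2: o_2 = (0.0000, 0.0000, 6.0000)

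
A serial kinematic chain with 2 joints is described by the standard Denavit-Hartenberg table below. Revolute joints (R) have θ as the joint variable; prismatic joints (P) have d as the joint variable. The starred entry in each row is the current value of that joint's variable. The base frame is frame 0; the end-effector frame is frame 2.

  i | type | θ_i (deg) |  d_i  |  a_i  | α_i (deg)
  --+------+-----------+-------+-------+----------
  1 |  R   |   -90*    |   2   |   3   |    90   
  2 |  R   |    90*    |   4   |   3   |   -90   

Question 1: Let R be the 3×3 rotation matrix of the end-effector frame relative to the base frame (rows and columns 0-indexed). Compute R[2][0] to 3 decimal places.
1.000

End-effector x-axis (col 0 of R) = (0.0000,-0.0000,1.0000)
R[2][0] = 1.0000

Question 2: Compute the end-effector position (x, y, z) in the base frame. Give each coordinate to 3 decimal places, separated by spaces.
-4.000 -3.000 5.000

after link 1: o_1 = (0.0000, -3.0000, 2.0000)
after link 2: o_2 = (-4.0000, -3.0000, 5.0000)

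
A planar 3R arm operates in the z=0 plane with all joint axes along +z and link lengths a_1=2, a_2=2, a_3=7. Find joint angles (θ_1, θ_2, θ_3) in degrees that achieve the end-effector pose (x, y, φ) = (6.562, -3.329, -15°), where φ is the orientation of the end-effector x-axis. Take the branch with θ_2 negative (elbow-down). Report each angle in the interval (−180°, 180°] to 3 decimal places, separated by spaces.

-29.984 -135.013 149.996

wrist centre = target − a_3·(cos φ, sin φ) = (-0.1995, -1.5173)
cos θ_2 = (2.3419−2²−2²)/(2·2·2) = -0.7073; θ_2 = -135.0127° (elbow-down)
β = atan2(-1.5173,-0.1995) = -97.4899°; ψ = atan2(-1.4139,0.5855) = -67.5064°
θ_1 = β − ψ = -29.9836°
θ_3 = φ − θ_1 − θ_2 = 149.9963° (wrapped to (-180°,180°])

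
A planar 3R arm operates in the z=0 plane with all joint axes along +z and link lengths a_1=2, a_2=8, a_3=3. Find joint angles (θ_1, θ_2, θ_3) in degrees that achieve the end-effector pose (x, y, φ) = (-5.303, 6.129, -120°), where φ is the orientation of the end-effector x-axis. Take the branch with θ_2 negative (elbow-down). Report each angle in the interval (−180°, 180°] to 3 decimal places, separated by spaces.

wrist centre = target − a_3·(cos φ, sin φ) = (-3.8030, 8.7271)
cos θ_2 = (90.6247−2²−8²)/(2·2·8) = 0.7070; θ_2 = -45.0070° (elbow-down)
β = atan2(8.7271,-3.8030) = 113.5461°; ψ = atan2(-5.6575,7.6562) = -36.4626°
θ_1 = β − ψ = 150.0088°
θ_3 = φ − θ_1 − θ_2 = 134.9982° (wrapped to (-180°,180°])

150.009 -45.007 134.998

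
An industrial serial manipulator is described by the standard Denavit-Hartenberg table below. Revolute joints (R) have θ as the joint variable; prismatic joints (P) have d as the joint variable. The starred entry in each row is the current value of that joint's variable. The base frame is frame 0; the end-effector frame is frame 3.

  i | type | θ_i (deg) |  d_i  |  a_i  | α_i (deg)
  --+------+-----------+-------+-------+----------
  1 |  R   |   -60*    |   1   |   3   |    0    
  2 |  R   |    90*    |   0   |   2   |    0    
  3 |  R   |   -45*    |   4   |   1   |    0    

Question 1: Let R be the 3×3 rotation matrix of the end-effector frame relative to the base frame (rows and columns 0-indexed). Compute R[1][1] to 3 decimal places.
0.966

End-effector y-axis (col 1 of R) = (0.2588,0.9659,0.0000)
R[1][1] = 0.9659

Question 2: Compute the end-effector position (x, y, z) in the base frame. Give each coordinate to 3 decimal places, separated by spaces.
after link 1: o_1 = (1.5000, -2.5981, 1.0000)
after link 2: o_2 = (3.2321, -1.5981, 1.0000)
after link 3: o_3 = (4.1980, -1.8569, 5.0000)

4.198 -1.857 5.000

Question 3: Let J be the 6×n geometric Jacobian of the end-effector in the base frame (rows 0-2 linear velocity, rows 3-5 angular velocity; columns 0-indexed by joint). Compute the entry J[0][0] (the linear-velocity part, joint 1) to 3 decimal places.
1.857

axis z_0 = ẑ; lever o_n−o_0 = (4.1980,-1.8569,5.0000)
cross product → J_v[:, 0] = (1.8569,4.1980,-0.0000)
J_ω[:, 0] = z_0
entry J[0][0] = 1.8569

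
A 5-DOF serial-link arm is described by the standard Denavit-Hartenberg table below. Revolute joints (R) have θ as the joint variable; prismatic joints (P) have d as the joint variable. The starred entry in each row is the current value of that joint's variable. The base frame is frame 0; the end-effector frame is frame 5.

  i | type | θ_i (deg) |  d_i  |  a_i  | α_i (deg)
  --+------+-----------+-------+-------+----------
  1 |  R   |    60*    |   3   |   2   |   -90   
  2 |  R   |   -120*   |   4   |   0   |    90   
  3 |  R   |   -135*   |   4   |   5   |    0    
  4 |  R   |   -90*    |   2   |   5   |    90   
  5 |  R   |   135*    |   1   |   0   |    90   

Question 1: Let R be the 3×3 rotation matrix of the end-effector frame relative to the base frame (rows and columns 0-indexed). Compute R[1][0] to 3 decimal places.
-0.997

End-effector x-axis (col 0 of R) = (0.0018,-0.9968,0.0795)
R[1][0] = -0.9968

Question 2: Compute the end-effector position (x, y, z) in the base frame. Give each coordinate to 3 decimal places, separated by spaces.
-4.084 2.341 -5.511

after link 1: o_1 = (1.0000, 1.7321, 3.0000)
after link 2: o_2 = (-2.4641, 3.7321, 3.0000)
after link 3: o_3 = (-0.2504, 0.4952, -2.0619)
after link 4: o_4 = (-3.2944, 2.2939, -6.1237)
after link 5: o_5 = (-4.0836, 2.3413, -5.5114)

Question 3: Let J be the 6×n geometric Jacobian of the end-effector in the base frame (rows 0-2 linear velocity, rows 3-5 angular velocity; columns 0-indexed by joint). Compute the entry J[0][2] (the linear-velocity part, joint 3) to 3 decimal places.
axis z_2 = (-0.4330,-0.7500,-0.5000); lever o_n−o_2 = (-1.6195,-1.3908,-8.5114)
cross product → J_v[:, 2] = (5.6881,-2.8758,-0.6124)
J_ω[:, 2] = z_2
entry J[0][2] = 5.6881

5.688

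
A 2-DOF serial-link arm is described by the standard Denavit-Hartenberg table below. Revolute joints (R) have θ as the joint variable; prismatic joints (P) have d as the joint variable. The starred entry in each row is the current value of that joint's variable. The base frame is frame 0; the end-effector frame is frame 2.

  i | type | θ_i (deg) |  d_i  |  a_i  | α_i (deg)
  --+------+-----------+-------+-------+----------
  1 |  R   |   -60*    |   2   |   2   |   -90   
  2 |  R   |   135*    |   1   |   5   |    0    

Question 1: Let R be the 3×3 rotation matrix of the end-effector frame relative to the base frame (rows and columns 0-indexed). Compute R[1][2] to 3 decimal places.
0.500

End-effector z-axis (col 2 of R) = (0.8660,0.5000,0.0000)
R[1][2] = 0.5000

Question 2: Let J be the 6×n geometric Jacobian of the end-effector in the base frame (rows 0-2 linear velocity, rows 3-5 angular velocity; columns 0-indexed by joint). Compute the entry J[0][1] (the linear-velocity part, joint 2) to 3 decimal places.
axis z_1 = (0.8660,0.5000,0.0000); lever o_n−o_1 = (-0.9017,3.5619,-3.5355)
cross product → J_v[:, 1] = (-1.7678,3.0619,3.5355)
J_ω[:, 1] = z_1
entry J[0][1] = -1.7678

-1.768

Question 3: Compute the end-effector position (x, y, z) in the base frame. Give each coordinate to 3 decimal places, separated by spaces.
after link 1: o_1 = (1.0000, -1.7321, 2.0000)
after link 2: o_2 = (0.0983, 1.8298, -1.5355)

0.098 1.830 -1.536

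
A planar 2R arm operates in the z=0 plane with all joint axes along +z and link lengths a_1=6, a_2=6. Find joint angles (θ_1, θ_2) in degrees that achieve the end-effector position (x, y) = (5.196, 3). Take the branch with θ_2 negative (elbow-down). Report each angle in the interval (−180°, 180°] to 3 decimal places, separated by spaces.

90.001 -120.001

cos θ_2 = (35.9984−6²−6²)/(2·6·6) = -0.5000; θ_2 = -120.0015° (elbow-down)
β = atan2(3.0000,5.1960) = 30.0007°; ψ = atan2(-5.1961,2.9999) = -60.0007°
θ_1 = β − ψ = 90.0015°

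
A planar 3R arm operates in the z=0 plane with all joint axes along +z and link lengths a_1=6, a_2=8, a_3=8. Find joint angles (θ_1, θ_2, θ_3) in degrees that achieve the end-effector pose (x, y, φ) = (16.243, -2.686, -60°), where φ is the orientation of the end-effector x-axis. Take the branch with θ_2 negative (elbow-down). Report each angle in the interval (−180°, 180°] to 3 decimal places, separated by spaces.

wrist centre = target − a_3·(cos φ, sin φ) = (12.2430, 4.2422)
cos θ_2 = (167.8873−6²−8²)/(2·6·8) = 0.7072; θ_2 = -44.9957° (elbow-down)
β = atan2(4.2422,12.2430) = 19.1112°; ψ = atan2(-5.6564,11.6573) = -25.8839°
θ_1 = β − ψ = 44.9951°
θ_3 = φ − θ_1 − θ_2 = -59.9994° (wrapped to (-180°,180°])

44.995 -44.996 -59.999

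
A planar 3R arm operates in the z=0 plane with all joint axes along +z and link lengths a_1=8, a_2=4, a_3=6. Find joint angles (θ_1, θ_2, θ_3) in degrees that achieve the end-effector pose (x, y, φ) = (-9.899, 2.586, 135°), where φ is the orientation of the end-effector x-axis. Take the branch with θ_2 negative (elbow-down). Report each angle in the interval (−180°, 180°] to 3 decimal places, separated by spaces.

wrist centre = target − a_3·(cos φ, sin φ) = (-5.6564, -1.6566)
cos θ_2 = (34.7389−8²−4²)/(2·8·4) = -0.7072; θ_2 = -135.0080° (elbow-down)
β = atan2(-1.6566,-5.6564) = -163.6757°; ψ = atan2(-2.8280,5.1712) = -28.6735°
θ_1 = β − ψ = -135.0022°
θ_3 = φ − θ_1 − θ_2 = 45.0101° (wrapped to (-180°,180°])

-135.002 -135.008 45.010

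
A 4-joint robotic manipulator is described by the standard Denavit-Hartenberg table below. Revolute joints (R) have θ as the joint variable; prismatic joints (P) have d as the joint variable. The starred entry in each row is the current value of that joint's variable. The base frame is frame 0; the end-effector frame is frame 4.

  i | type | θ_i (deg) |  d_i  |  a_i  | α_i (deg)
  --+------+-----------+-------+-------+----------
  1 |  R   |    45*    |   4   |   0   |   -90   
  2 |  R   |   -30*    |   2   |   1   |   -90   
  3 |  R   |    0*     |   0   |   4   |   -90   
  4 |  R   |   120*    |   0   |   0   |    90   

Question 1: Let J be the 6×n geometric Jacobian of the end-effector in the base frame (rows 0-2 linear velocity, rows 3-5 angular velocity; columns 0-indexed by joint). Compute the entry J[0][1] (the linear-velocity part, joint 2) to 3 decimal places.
1.768

axis z_1 = (-0.7071,0.7071,0.0000); lever o_n−o_1 = (1.6476,4.4761,2.5000)
cross product → J_v[:, 1] = (1.7678,1.7678,-4.3301)
J_ω[:, 1] = z_1
entry J[0][1] = 1.7678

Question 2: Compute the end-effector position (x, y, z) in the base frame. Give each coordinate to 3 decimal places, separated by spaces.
1.648 4.476 6.500

after link 1: o_1 = (0.0000, 0.0000, 4.0000)
after link 2: o_2 = (-0.8018, 2.0266, 4.5000)
after link 3: o_3 = (1.6476, 4.4761, 6.5000)
after link 4: o_4 = (1.6476, 4.4761, 6.5000)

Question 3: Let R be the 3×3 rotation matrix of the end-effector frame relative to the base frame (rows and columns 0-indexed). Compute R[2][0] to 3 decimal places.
End-effector x-axis (col 0 of R) = (-0.6124,-0.6124,0.5000)
R[2][0] = 0.5000

0.500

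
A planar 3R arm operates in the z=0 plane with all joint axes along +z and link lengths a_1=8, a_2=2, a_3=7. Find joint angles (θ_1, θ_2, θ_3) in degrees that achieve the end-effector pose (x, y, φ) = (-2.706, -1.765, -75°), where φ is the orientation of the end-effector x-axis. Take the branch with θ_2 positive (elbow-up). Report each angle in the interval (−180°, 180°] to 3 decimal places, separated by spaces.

119.999 134.995 30.006

wrist centre = target − a_3·(cos φ, sin φ) = (-4.5177, 4.9965)
cos θ_2 = (45.3747−8²−2²)/(2·8·2) = -0.7070; θ_2 = 134.9946° (elbow-up)
β = atan2(4.9965,-4.5177) = 132.1194°; ψ = atan2(1.4143,6.5859) = 12.1204°
θ_1 = β − ψ = 119.9990°
θ_3 = φ − θ_1 − θ_2 = 30.0065° (wrapped to (-180°,180°])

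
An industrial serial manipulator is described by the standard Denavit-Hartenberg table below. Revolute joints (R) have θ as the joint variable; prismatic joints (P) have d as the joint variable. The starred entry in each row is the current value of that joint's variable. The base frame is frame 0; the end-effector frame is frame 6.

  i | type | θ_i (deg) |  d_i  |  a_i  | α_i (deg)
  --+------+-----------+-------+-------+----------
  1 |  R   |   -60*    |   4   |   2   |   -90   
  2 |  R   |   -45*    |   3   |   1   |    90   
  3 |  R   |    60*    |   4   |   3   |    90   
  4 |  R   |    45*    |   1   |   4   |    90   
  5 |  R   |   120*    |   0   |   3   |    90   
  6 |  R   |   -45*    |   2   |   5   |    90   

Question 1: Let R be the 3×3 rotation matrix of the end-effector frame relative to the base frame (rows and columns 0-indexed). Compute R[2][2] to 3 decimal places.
End-effector z-axis (col 2 of R) = (-0.4192,0.9054,0.0669)
R[2][2] = 0.0669

0.067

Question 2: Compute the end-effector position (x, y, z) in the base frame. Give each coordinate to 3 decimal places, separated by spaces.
2.144 -1.490 16.019

after link 1: o_1 = (1.0000, -1.7321, 4.0000)
after link 2: o_2 = (3.9516, -0.8444, 4.7071)
after link 3: o_3 = (5.3177, 1.9855, 8.5962)
after link 4: o_4 = (6.8122, 3.2960, 12.2086)
after link 5: o_5 = (5.8747, 0.4846, 12.6746)
after link 6: o_6 = (2.1443, -1.4898, 16.0190)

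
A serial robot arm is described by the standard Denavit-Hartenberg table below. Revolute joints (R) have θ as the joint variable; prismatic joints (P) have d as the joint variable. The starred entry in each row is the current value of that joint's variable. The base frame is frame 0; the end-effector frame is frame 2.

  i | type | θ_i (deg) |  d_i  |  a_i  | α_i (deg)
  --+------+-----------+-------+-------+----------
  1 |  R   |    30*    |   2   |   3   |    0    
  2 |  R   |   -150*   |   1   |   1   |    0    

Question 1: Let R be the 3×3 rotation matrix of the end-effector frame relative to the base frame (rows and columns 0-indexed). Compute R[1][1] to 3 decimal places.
End-effector y-axis (col 1 of R) = (0.8660,-0.5000,0.0000)
R[1][1] = -0.5000

-0.500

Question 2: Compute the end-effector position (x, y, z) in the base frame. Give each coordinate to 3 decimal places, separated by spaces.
2.098 0.634 3.000

after link 1: o_1 = (2.5981, 1.5000, 2.0000)
after link 2: o_2 = (2.0981, 0.6340, 3.0000)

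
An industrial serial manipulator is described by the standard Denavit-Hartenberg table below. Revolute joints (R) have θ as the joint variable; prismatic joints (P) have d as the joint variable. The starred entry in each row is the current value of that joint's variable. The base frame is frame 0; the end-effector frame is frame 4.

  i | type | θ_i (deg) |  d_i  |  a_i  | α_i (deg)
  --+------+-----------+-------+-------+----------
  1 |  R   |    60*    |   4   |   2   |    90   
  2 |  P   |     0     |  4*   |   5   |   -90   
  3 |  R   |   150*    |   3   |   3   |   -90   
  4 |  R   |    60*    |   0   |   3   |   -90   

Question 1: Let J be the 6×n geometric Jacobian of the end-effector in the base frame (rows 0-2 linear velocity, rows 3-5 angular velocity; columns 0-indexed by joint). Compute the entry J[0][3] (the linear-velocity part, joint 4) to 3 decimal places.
2.250

axis z_3 = (0.5000,-0.8660,0.0000); lever o_n−o_3 = (-1.2990,-0.7500,-2.5981)
cross product → J_v[:, 3] = (2.2500,1.2990,-1.5000)
J_ω[:, 3] = z_3
entry J[0][3] = 2.2500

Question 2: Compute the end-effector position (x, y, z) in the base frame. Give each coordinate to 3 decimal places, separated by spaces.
3.067 1.812 4.402

after link 1: o_1 = (1.0000, 1.7321, 4.0000)
after link 2: o_2 = (6.9641, 4.0622, 4.0000)
after link 3: o_3 = (4.3660, 2.5622, 7.0000)
after link 4: o_4 = (3.0670, 1.8122, 4.4019)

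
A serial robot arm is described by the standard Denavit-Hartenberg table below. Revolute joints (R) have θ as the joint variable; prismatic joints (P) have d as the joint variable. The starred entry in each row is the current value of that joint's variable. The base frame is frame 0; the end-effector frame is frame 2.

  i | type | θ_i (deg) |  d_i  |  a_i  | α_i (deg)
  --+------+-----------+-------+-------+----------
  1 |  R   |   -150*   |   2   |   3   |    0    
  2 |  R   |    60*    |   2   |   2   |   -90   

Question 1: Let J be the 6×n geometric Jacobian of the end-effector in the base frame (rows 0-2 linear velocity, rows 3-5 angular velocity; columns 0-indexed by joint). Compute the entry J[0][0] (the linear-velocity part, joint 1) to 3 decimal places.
axis z_0 = ẑ; lever o_n−o_0 = (-2.5981,-3.5000,4.0000)
cross product → J_v[:, 0] = (3.5000,-2.5981,0.0000)
J_ω[:, 0] = z_0
entry J[0][0] = 3.5000

3.500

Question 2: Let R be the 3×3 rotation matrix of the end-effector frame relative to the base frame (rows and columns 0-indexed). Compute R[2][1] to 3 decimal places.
-1.000

End-effector y-axis (col 1 of R) = (0.0000,-0.0000,-1.0000)
R[2][1] = -1.0000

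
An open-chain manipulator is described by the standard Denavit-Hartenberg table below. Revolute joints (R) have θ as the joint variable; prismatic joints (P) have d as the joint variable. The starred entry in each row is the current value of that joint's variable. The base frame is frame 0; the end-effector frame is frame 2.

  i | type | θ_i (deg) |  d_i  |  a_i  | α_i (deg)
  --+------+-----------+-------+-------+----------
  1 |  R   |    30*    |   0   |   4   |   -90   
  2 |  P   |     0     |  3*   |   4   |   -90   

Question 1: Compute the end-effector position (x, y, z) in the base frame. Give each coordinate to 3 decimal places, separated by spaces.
5.428 6.598 0.000

after link 1: o_1 = (3.4641, 2.0000, 0.0000)
after link 2: o_2 = (5.4282, 6.5981, 0.0000)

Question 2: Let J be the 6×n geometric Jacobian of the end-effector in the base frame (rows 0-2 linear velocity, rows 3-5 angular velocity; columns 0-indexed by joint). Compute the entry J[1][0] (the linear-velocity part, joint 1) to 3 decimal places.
5.428

axis z_0 = ẑ; lever o_n−o_0 = (5.4282,6.5981,0.0000)
cross product → J_v[:, 0] = (-6.5981,5.4282,0.0000)
J_ω[:, 0] = z_0
entry J[1][0] = 5.4282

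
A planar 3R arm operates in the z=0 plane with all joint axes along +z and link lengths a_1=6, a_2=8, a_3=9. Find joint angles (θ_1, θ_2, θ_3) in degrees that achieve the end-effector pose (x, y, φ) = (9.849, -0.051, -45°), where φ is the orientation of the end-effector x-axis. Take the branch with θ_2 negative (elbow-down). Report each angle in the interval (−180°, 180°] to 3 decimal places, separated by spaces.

134.998 -120.001 -59.997

wrist centre = target − a_3·(cos φ, sin φ) = (3.4850, 6.3130)
cos θ_2 = (51.9990−6²−8²)/(2·6·8) = -0.5000; θ_2 = -120.0007° (elbow-down)
β = atan2(6.3130,3.4850) = 61.0993°; ψ = atan2(-6.9282,1.9999) = -73.8984°
θ_1 = β − ψ = 134.9978°
θ_3 = φ − θ_1 − θ_2 = -59.9970° (wrapped to (-180°,180°])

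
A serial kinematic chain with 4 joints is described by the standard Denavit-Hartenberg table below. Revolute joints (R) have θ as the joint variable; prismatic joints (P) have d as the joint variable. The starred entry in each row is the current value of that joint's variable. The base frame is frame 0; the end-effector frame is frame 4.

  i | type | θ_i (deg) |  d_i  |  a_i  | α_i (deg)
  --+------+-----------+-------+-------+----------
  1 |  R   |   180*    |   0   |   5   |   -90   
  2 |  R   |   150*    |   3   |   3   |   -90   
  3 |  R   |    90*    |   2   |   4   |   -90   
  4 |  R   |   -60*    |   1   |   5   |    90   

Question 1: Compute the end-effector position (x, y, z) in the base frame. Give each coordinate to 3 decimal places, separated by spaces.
-0.103 3.500 4.482

after link 1: o_1 = (-5.0000, 0.0000, 0.0000)
after link 2: o_2 = (-2.4019, -3.0000, -1.5000)
after link 3: o_3 = (-1.4019, 1.0000, 0.2321)
after link 4: o_4 = (-0.1029, 3.5000, 4.4821)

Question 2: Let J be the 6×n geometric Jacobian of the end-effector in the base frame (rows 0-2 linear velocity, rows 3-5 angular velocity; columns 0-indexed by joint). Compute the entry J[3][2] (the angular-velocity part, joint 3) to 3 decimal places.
axis z_2 = (0.5000,-0.0000,0.8660); lever o_n−o_2 = (2.2990,6.5000,5.9821)
cross product → J_v[:, 2] = (-5.6292,-1.0000,3.2500)
J_ω[:, 2] = z_2
entry J[3][2] = 0.5000

0.500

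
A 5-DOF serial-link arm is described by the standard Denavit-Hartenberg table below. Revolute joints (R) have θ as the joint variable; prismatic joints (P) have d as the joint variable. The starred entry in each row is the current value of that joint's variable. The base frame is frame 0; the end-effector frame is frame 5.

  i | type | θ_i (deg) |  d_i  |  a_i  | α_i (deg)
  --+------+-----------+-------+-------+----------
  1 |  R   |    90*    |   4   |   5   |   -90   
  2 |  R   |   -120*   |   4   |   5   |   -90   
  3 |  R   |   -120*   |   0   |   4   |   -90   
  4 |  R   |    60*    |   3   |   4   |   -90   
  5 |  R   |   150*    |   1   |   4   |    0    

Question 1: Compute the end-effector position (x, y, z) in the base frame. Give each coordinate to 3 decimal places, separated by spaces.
-7.446 2.083 7.125

after link 1: o_1 = (0.0000, 5.0000, 4.0000)
after link 2: o_2 = (-4.0000, 2.5000, 8.3301)
after link 3: o_3 = (-7.4641, 3.5000, 6.5981)
after link 4: o_4 = (-10.6962, -0.2990, 6.2500)
after link 5: o_5 = (-7.4462, 2.0825, 7.1250)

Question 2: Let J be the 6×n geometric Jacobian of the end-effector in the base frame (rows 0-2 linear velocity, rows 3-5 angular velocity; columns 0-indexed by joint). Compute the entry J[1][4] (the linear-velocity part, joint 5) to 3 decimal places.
axis z_4 = (0.7500,-0.6495,0.1250); lever o_n−o_4 = (3.2500,2.3816,0.8750)
cross product → J_v[:, 4] = (-0.8660,-0.2500,3.8971)
J_ω[:, 4] = z_4
entry J[1][4] = -0.2500

-0.250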